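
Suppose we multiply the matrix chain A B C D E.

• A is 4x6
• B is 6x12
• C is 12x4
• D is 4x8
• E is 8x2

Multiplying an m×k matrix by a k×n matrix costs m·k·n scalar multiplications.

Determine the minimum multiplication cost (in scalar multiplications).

352

Adjacent pairs: AB = 4·6·12 = 288; BC = 6·12·4 = 288; CD = 12·4·8 = 384; DE = 4·8·2 = 64.
Length 3: A..C: k=1: 0+288+4·6·4=384; k=2: 288+0+4·12·4=480 → min 384 | B..D: k=2: 0+384+6·12·8=960; k=3: 288+0+6·4·8=480 → min 480 | C..E: k=3: 0+64+12·4·2=160; k=4: 384+0+12·8·2=576 → min 160.
Length 4: A..D: k=1: 0+480+4·6·8=672; k=2: 288+384+4·12·8=1056; k=3: 384+0+4·4·8=512 → min 512 | B..E: k=2: 0+160+6·12·2=304; k=3: 288+64+6·4·2=400; k=4: 480+0+6·8·2=576 → min 304.
Length 5: A..E: k=1: 0+304+4·6·2=352; k=2: 288+160+4·12·2=544; k=3: 384+64+4·4·2=480; k=4: 512+0+4·8·2=576 → min 352.
Optimal order: (A (B (C (D E)))) with cost 352.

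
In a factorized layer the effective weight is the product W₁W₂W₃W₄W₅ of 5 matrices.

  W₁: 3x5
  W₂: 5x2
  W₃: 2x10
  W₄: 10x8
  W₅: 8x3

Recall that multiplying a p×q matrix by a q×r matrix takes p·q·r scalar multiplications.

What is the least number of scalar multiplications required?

256

Adjacent pairs: W₁W₂ = 3·5·2 = 30; W₂W₃ = 5·2·10 = 100; W₃W₄ = 2·10·8 = 160; W₄W₅ = 10·8·3 = 240.
Length 3: W₁..W₃: k=1: 0+100+3·5·10=250; k=2: 30+0+3·2·10=90 → min 90 | W₂..W₄: k=2: 0+160+5·2·8=240; k=3: 100+0+5·10·8=500 → min 240 | W₃..W₅: k=3: 0+240+2·10·3=300; k=4: 160+0+2·8·3=208 → min 208.
Length 4: W₁..W₄: k=1: 0+240+3·5·8=360; k=2: 30+160+3·2·8=238; k=3: 90+0+3·10·8=330 → min 238 | W₂..W₅: k=2: 0+208+5·2·3=238; k=3: 100+240+5·10·3=490; k=4: 240+0+5·8·3=360 → min 238.
Length 5: W₁..W₅: k=1: 0+238+3·5·3=283; k=2: 30+208+3·2·3=256; k=3: 90+240+3·10·3=420; k=4: 238+0+3·8·3=310 → min 256.
Optimal order: ((W₁W₂)((W₃W₄)W₅)) with cost 256.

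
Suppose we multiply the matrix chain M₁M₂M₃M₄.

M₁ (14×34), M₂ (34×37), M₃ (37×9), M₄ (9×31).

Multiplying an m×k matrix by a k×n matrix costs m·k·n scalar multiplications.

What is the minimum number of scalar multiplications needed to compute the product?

19512

Adjacent pairs: M₁M₂ = 14·34·37 = 17612; M₂M₃ = 34·37·9 = 11322; M₃M₄ = 37·9·31 = 10323.
Length 3: M₁..M₃: k=1: 0+11322+14·34·9=15606; k=2: 17612+0+14·37·9=22274 → min 15606 | M₂..M₄: k=2: 0+10323+34·37·31=49321; k=3: 11322+0+34·9·31=20808 → min 20808.
Length 4: M₁..M₄: k=1: 0+20808+14·34·31=35564; k=2: 17612+10323+14·37·31=43993; k=3: 15606+0+14·9·31=19512 → min 19512.
Optimal order: ((M₁(M₂M₃))M₄) with cost 19512.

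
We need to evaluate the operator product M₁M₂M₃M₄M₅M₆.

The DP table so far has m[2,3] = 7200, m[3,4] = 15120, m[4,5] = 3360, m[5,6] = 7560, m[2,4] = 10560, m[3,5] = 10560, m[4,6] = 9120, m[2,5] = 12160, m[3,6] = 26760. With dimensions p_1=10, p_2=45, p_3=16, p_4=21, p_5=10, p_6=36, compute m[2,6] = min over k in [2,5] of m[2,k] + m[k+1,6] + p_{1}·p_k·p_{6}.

15760

m[2,6] = min over k∈[2,5] of m[2,k]+m[k+1,6]+p_{1}·p_k·p_{6}.
k=2: 0 + 26760 + 10·45·36 = 42960; k=3: 7200 + 9120 + 10·16·36 = 22080; k=4: 10560 + 7560 + 10·21·36 = 25680; k=5: 12160 + 0 + 10·10·36 = 15760.
Minimum: 15760 at k=5.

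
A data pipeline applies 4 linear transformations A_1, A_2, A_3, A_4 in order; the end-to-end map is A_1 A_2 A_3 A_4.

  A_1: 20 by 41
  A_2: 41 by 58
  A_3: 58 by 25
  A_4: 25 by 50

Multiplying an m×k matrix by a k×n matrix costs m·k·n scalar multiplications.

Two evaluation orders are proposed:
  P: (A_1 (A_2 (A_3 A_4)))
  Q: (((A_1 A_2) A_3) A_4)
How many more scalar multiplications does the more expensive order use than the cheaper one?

Order P = (A_1 (A_2 (A_3 A_4))): (A_3 A_4): 58×25 by 25×50 → 58×50, cost 58·25·50 = 72500; (A_2 (A_3 A_4)): 41×58 by 58×50 → 41×50, cost 41·58·50 = 118900; cumulative 191400; (A_1 (A_2 (A_3 A_4))): 20×41 by 41×50 → 20×50, cost 20·41·50 = 41000; cumulative 232400. Total 232400.
Order Q = (((A_1 A_2) A_3) A_4): (A_1 A_2): 20×41 by 41×58 → 20×58, cost 20·41·58 = 47560; ((A_1 A_2) A_3): 20×58 by 58×25 → 20×25, cost 20·58·25 = 29000; cumulative 76560; (((A_1 A_2) A_3) A_4): 20×25 by 25×50 → 20×50, cost 20·25·50 = 25000; cumulative 101560. Total 101560.
Difference: |232400 − 101560| = 130840.

130840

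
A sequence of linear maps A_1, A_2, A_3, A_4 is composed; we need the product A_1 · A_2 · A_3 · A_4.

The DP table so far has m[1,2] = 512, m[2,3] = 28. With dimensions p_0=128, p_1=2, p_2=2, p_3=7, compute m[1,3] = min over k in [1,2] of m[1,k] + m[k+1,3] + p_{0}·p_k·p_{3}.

1820

m[1,3] = min over k∈[1,2] of m[1,k]+m[k+1,3]+p_{0}·p_k·p_{3}.
k=1: 0 + 28 + 128·2·7 = 1820; k=2: 512 + 0 + 128·2·7 = 2304.
Minimum: 1820 at k=1.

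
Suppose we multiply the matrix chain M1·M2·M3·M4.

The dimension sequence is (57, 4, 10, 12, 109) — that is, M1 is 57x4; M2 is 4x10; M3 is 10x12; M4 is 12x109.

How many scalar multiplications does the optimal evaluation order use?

Adjacent pairs: M1M2 = 57·4·10 = 2280; M2M3 = 4·10·12 = 480; M3M4 = 10·12·109 = 13080.
Length 3: M1..M3: k=1: 0+480+57·4·12=3216; k=2: 2280+0+57·10·12=9120 → min 3216 | M2..M4: k=2: 0+13080+4·10·109=17440; k=3: 480+0+4·12·109=5712 → min 5712.
Length 4: M1..M4: k=1: 0+5712+57·4·109=30564; k=2: 2280+13080+57·10·109=77490; k=3: 3216+0+57·12·109=77772 → min 30564.
Optimal order: (M1·((M2·M3)·M4)) with cost 30564.

30564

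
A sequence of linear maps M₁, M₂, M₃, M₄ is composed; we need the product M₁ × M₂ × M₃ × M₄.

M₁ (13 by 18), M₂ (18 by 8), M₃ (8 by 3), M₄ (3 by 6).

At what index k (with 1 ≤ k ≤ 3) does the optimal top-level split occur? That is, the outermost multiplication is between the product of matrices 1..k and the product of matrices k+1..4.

Adjacent pairs: M₁M₂ = 13·18·8 = 1872; M₂M₃ = 18·8·3 = 432; M₃M₄ = 8·3·6 = 144.
Length 3: M₁..M₃: k=1: 0+432+13·18·3=1134; k=2: 1872+0+13·8·3=2184 → min 1134 | M₂..M₄: k=2: 0+144+18·8·6=1008; k=3: 432+0+18·3·6=756 → min 756.
Top-level splits: k=1: (M₁..M₁)·(M₂..M₄) → 0+756+13·18·6 = 2160; k=2: (M₁..M₂)·(M₃..M₄) → 1872+144+13·8·6 = 2640; k=3: (M₁..M₃)·(M₄..M₄) → 1134+0+13·3·6 = 1368.
Best split is after M₃, i.e. k = 3.

3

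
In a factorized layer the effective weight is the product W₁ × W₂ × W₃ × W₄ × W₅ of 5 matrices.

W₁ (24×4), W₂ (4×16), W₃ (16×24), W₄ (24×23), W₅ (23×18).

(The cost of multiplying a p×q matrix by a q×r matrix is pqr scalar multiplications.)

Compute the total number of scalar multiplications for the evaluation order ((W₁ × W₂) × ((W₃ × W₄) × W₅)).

(W₁ × W₂): 24×4 by 4×16 → 24×16, cost 24·4·16 = 1536
(W₃ × W₄): 16×24 by 24×23 → 16×23, cost 16·24·23 = 8832
((W₃ × W₄) × W₅): 16×23 by 23×18 → 16×18, cost 16·23·18 = 6624; cumulative 15456
((W₁ × W₂) × ((W₃ × W₄) × W₅)): 24×16 by 16×18 → 24×18, cost 24·16·18 = 6912; cumulative 23904
Total: 23904 scalar multiplications.

23904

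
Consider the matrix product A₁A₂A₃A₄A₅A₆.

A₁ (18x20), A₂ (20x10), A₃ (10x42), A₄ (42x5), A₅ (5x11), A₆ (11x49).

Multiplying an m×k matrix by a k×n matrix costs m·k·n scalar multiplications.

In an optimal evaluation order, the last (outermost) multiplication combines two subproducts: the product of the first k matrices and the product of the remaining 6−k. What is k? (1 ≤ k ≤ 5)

4

Adjacent pairs: A₁A₂ = 18·20·10 = 3600; A₂A₃ = 20·10·42 = 8400; A₃A₄ = 10·42·5 = 2100; A₄A₅ = 42·5·11 = 2310; A₅A₆ = 5·11·49 = 2695.
Length 3: A₁..A₃: k=1: 0+8400+18·20·42=23520; k=2: 3600+0+18·10·42=11160 → min 11160 | A₂..A₄: k=2: 0+2100+20·10·5=3100; k=3: 8400+0+20·42·5=12600 → min 3100 | A₃..A₅: k=3: 0+2310+10·42·11=6930; k=4: 2100+0+10·5·11=2650 → min 2650 | A₄..A₆: k=4: 0+2695+42·5·49=12985; k=5: 2310+0+42·11·49=24948 → min 12985.
Length 4: A₁..A₄: k=1: 0+3100+18·20·5=4900; k=2: 3600+2100+18·10·5=6600; k=3: 11160+0+18·42·5=14940 → min 4900 | A₂..A₅: k=2: 0+2650+20·10·11=4850; k=3: 8400+2310+20·42·11=19950; k=4: 3100+0+20·5·11=4200 → min 4200 | A₃..A₆: k=3: 0+12985+10·42·49=33565; k=4: 2100+2695+10·5·49=7245; k=5: 2650+0+10·11·49=8040 → min 7245.
Length 5: A₁..A₅: k=1: 0+4200+18·20·11=8160; k=2: 3600+2650+18·10·11=8230; k=3: 11160+2310+18·42·11=21786; k=4: 4900+0+18·5·11=5890 → min 5890 | A₂..A₆: k=2: 0+7245+20·10·49=17045; k=3: 8400+12985+20·42·49=62545; k=4: 3100+2695+20·5·49=10695; k=5: 4200+0+20·11·49=14980 → min 10695.
Top-level splits: k=1: (A₁..A₁)·(A₂..A₆) → 0+10695+18·20·49 = 28335; k=2: (A₁..A₂)·(A₃..A₆) → 3600+7245+18·10·49 = 19665; k=3: (A₁..A₃)·(A₄..A₆) → 11160+12985+18·42·49 = 61189; k=4: (A₁..A₄)·(A₅..A₆) → 4900+2695+18·5·49 = 12005; k=5: (A₁..A₅)·(A₆..A₆) → 5890+0+18·11·49 = 15592.
Best split is after A₄, i.e. k = 4.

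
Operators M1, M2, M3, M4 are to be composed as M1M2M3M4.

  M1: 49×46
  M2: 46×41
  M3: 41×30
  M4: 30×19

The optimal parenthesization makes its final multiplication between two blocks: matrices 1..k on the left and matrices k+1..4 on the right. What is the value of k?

Adjacent pairs: M1M2 = 49·46·41 = 92414; M2M3 = 46·41·30 = 56580; M3M4 = 41·30·19 = 23370.
Length 3: M1..M3: k=1: 0+56580+49·46·30=124200; k=2: 92414+0+49·41·30=152684 → min 124200 | M2..M4: k=2: 0+23370+46·41·19=59204; k=3: 56580+0+46·30·19=82800 → min 59204.
Top-level splits: k=1: (M1..M1)·(M2..M4) → 0+59204+49·46·19 = 102030; k=2: (M1..M2)·(M3..M4) → 92414+23370+49·41·19 = 153955; k=3: (M1..M3)·(M4..M4) → 124200+0+49·30·19 = 152130.
Best split is after M1, i.e. k = 1.

1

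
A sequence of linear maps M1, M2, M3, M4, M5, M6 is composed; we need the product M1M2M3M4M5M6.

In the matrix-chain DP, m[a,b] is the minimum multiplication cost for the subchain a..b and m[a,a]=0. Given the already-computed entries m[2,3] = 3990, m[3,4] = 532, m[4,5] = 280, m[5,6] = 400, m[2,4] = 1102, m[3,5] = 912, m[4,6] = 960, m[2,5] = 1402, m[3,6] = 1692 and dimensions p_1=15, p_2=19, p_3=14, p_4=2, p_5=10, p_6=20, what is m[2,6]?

2102

m[2,6] = min over k∈[2,5] of m[2,k]+m[k+1,6]+p_{1}·p_k·p_{6}.
k=2: 0 + 1692 + 15·19·20 = 7392; k=3: 3990 + 960 + 15·14·20 = 9150; k=4: 1102 + 400 + 15·2·20 = 2102; k=5: 1402 + 0 + 15·10·20 = 4402.
Minimum: 2102 at k=4.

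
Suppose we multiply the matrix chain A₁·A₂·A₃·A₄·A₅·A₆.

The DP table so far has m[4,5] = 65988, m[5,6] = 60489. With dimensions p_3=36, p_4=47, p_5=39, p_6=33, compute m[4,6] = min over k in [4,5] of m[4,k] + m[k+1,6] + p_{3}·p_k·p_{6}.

112320

m[4,6] = min over k∈[4,5] of m[4,k]+m[k+1,6]+p_{3}·p_k·p_{6}.
k=4: 0 + 60489 + 36·47·33 = 116325; k=5: 65988 + 0 + 36·39·33 = 112320.
Minimum: 112320 at k=5.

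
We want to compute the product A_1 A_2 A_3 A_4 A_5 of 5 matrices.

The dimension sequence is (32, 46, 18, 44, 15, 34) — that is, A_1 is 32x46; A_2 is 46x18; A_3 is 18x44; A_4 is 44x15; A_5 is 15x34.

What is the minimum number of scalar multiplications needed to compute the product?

62700

Adjacent pairs: A_1A_2 = 32·46·18 = 26496; A_2A_3 = 46·18·44 = 36432; A_3A_4 = 18·44·15 = 11880; A_4A_5 = 44·15·34 = 22440.
Length 3: A_1..A_3: k=1: 0+36432+32·46·44=101200; k=2: 26496+0+32·18·44=51840 → min 51840 | A_2..A_4: k=2: 0+11880+46·18·15=24300; k=3: 36432+0+46·44·15=66792 → min 24300 | A_3..A_5: k=3: 0+22440+18·44·34=49368; k=4: 11880+0+18·15·34=21060 → min 21060.
Length 4: A_1..A_4: k=1: 0+24300+32·46·15=46380; k=2: 26496+11880+32·18·15=47016; k=3: 51840+0+32·44·15=72960 → min 46380 | A_2..A_5: k=2: 0+21060+46·18·34=49212; k=3: 36432+22440+46·44·34=127688; k=4: 24300+0+46·15·34=47760 → min 47760.
Length 5: A_1..A_5: k=1: 0+47760+32·46·34=97808; k=2: 26496+21060+32·18·34=67140; k=3: 51840+22440+32·44·34=122152; k=4: 46380+0+32·15·34=62700 → min 62700.
Optimal order: ((A_1 (A_2 (A_3 A_4))) A_5) with cost 62700.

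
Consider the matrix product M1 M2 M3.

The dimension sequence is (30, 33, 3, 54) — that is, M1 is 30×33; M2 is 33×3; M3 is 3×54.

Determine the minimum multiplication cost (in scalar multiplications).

7830

Order (M1 (M2 M3)): (M2 M3): 33×3 by 3×54 → 33×54, cost 33·3·54 = 5346; (M1 (M2 M3)): 30×33 by 33×54 → 30×54, cost 30·33·54 = 53460; cumulative 58806. Total 58806.
Order ((M1 M2) M3): (M1 M2): 30×33 by 33×3 → 30×3, cost 30·33·3 = 2970; ((M1 M2) M3): 30×3 by 3×54 → 30×54, cost 30·3·54 = 4860; cumulative 7830. Total 7830.
Minimum: 7830.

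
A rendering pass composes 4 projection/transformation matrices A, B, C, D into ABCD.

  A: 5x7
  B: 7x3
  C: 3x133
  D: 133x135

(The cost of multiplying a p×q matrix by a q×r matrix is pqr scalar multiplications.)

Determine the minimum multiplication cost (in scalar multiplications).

Adjacent pairs: AB = 5·7·3 = 105; BC = 7·3·133 = 2793; CD = 3·133·135 = 53865.
Length 3: A..C: k=1: 0+2793+5·7·133=7448; k=2: 105+0+5·3·133=2100 → min 2100 | B..D: k=2: 0+53865+7·3·135=56700; k=3: 2793+0+7·133·135=128478 → min 56700.
Length 4: A..D: k=1: 0+56700+5·7·135=61425; k=2: 105+53865+5·3·135=55995; k=3: 2100+0+5·133·135=91875 → min 55995.
Optimal order: ((AB)(CD)) with cost 55995.

55995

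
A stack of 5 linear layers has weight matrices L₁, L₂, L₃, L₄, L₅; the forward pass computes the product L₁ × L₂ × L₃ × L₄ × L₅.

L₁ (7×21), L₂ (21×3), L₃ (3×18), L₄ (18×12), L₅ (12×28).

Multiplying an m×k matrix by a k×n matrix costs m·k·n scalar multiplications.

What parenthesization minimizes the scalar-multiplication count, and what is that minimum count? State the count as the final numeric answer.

2685

Adjacent pairs: L₁L₂ = 7·21·3 = 441; L₂L₃ = 21·3·18 = 1134; L₃L₄ = 3·18·12 = 648; L₄L₅ = 18·12·28 = 6048.
Length 3: L₁..L₃: k=1: 0+1134+7·21·18=3780; k=2: 441+0+7·3·18=819 → min 819 | L₂..L₄: k=2: 0+648+21·3·12=1404; k=3: 1134+0+21·18·12=5670 → min 1404 | L₃..L₅: k=3: 0+6048+3·18·28=7560; k=4: 648+0+3·12·28=1656 → min 1656.
Length 4: L₁..L₄: k=1: 0+1404+7·21·12=3168; k=2: 441+648+7·3·12=1341; k=3: 819+0+7·18·12=2331 → min 1341 | L₂..L₅: k=2: 0+1656+21·3·28=3420; k=3: 1134+6048+21·18·28=17766; k=4: 1404+0+21·12·28=8460 → min 3420.
Length 5: L₁..L₅: k=1: 0+3420+7·21·28=7536; k=2: 441+1656+7·3·28=2685; k=3: 819+6048+7·18·28=10395; k=4: 1341+0+7·12·28=3693 → min 2685.
Optimal parenthesization: ((L₁ × L₂) × ((L₃ × L₄) × L₅)) with cost 2685.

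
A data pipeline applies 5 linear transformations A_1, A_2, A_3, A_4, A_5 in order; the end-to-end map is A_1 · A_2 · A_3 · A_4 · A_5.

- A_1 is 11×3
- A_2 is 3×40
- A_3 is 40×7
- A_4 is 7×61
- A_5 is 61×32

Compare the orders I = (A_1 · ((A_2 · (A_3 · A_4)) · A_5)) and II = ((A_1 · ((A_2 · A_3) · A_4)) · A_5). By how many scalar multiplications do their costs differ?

5706

Order I = (A_1 · ((A_2 · (A_3 · A_4)) · A_5)): (A_3 · A_4): 40×7 by 7×61 → 40×61, cost 40·7·61 = 17080; (A_2 · (A_3 · A_4)): 3×40 by 40×61 → 3×61, cost 3·40·61 = 7320; cumulative 24400; ((A_2 · (A_3 · A_4)) · A_5): 3×61 by 61×32 → 3×32, cost 3·61·32 = 5856; cumulative 30256; (A_1 · ((A_2 · (A_3 · A_4)) · A_5)): 11×3 by 3×32 → 11×32, cost 11·3·32 = 1056; cumulative 31312. Total 31312.
Order II = ((A_1 · ((A_2 · A_3) · A_4)) · A_5): (A_2 · A_3): 3×40 by 40×7 → 3×7, cost 3·40·7 = 840; ((A_2 · A_3) · A_4): 3×7 by 7×61 → 3×61, cost 3·7·61 = 1281; cumulative 2121; (A_1 · ((A_2 · A_3) · A_4)): 11×3 by 3×61 → 11×61, cost 11·3·61 = 2013; cumulative 4134; ((A_1 · ((A_2 · A_3) · A_4)) · A_5): 11×61 by 61×32 → 11×32, cost 11·61·32 = 21472; cumulative 25606. Total 25606.
Difference: |31312 − 25606| = 5706.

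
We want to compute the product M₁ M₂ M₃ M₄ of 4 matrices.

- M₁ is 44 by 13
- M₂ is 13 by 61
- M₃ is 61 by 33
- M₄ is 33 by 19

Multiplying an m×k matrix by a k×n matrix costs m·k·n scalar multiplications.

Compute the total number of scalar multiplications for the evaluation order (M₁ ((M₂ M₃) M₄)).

(M₂ M₃): 13×61 by 61×33 → 13×33, cost 13·61·33 = 26169
((M₂ M₃) M₄): 13×33 by 33×19 → 13×19, cost 13·33·19 = 8151; cumulative 34320
(M₁ ((M₂ M₃) M₄)): 44×13 by 13×19 → 44×19, cost 44·13·19 = 10868; cumulative 45188
Total: 45188 scalar multiplications.

45188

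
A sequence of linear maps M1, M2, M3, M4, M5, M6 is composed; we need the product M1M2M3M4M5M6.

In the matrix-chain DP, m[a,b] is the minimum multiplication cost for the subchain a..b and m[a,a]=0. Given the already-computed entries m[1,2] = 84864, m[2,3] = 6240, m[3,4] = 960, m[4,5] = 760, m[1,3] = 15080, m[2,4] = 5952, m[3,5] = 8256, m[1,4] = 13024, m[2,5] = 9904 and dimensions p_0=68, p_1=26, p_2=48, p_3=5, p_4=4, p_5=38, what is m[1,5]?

m[1,5] = min over k∈[1,4] of m[1,k]+m[k+1,5]+p_{0}·p_k·p_{5}.
k=1: 0 + 9904 + 68·26·38 = 77088; k=2: 84864 + 8256 + 68·48·38 = 217152; k=3: 15080 + 760 + 68·5·38 = 28760; k=4: 13024 + 0 + 68·4·38 = 23360.
Minimum: 23360 at k=4.

23360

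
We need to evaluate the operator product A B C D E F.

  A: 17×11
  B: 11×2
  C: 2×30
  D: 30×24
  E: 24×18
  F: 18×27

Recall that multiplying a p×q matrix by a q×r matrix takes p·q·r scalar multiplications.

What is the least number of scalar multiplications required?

4568

Adjacent pairs: AB = 17·11·2 = 374; BC = 11·2·30 = 660; CD = 2·30·24 = 1440; DE = 30·24·18 = 12960; EF = 24·18·27 = 11664.
Length 3: A..C: k=1: 0+660+17·11·30=6270; k=2: 374+0+17·2·30=1394 → min 1394 | B..D: k=2: 0+1440+11·2·24=1968; k=3: 660+0+11·30·24=8580 → min 1968 | C..E: k=3: 0+12960+2·30·18=14040; k=4: 1440+0+2·24·18=2304 → min 2304 | D..F: k=4: 0+11664+30·24·27=31104; k=5: 12960+0+30·18·27=27540 → min 27540.
Length 4: A..D: k=1: 0+1968+17·11·24=6456; k=2: 374+1440+17·2·24=2630; k=3: 1394+0+17·30·24=13634 → min 2630 | B..E: k=2: 0+2304+11·2·18=2700; k=3: 660+12960+11·30·18=19560; k=4: 1968+0+11·24·18=6720 → min 2700 | C..F: k=3: 0+27540+2·30·27=29160; k=4: 1440+11664+2·24·27=14400; k=5: 2304+0+2·18·27=3276 → min 3276.
Length 5: A..E: k=1: 0+2700+17·11·18=6066; k=2: 374+2304+17·2·18=3290; k=3: 1394+12960+17·30·18=23534; k=4: 2630+0+17·24·18=9974 → min 3290 | B..F: k=2: 0+3276+11·2·27=3870; k=3: 660+27540+11·30·27=37110; k=4: 1968+11664+11·24·27=20760; k=5: 2700+0+11·18·27=8046 → min 3870.
Length 6: A..F: k=1: 0+3870+17·11·27=8919; k=2: 374+3276+17·2·27=4568; k=3: 1394+27540+17·30·27=42704; k=4: 2630+11664+17·24·27=25310; k=5: 3290+0+17·18·27=11552 → min 4568.
Optimal order: ((A B) (((C D) E) F)) with cost 4568.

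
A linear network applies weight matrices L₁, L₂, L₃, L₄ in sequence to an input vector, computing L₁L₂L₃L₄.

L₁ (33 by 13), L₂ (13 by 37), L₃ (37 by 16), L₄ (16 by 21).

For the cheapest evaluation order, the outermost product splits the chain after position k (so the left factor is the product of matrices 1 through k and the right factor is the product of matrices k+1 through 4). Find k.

Adjacent pairs: L₁L₂ = 33·13·37 = 15873; L₂L₃ = 13·37·16 = 7696; L₃L₄ = 37·16·21 = 12432.
Length 3: L₁..L₃: k=1: 0+7696+33·13·16=14560; k=2: 15873+0+33·37·16=35409 → min 14560 | L₂..L₄: k=2: 0+12432+13·37·21=22533; k=3: 7696+0+13·16·21=12064 → min 12064.
Top-level splits: k=1: (L₁..L₁)·(L₂..L₄) → 0+12064+33·13·21 = 21073; k=2: (L₁..L₂)·(L₃..L₄) → 15873+12432+33·37·21 = 53946; k=3: (L₁..L₃)·(L₄..L₄) → 14560+0+33·16·21 = 25648.
Best split is after L₁, i.e. k = 1.

1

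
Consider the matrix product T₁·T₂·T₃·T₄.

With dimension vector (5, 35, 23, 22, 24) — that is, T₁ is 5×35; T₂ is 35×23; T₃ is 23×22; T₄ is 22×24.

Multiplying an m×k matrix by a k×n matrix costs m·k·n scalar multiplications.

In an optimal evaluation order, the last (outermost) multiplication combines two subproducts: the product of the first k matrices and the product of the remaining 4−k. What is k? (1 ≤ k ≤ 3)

Adjacent pairs: T₁T₂ = 5·35·23 = 4025; T₂T₃ = 35·23·22 = 17710; T₃T₄ = 23·22·24 = 12144.
Length 3: T₁..T₃: k=1: 0+17710+5·35·22=21560; k=2: 4025+0+5·23·22=6555 → min 6555 | T₂..T₄: k=2: 0+12144+35·23·24=31464; k=3: 17710+0+35·22·24=36190 → min 31464.
Top-level splits: k=1: (T₁..T₁)·(T₂..T₄) → 0+31464+5·35·24 = 35664; k=2: (T₁..T₂)·(T₃..T₄) → 4025+12144+5·23·24 = 18929; k=3: (T₁..T₃)·(T₄..T₄) → 6555+0+5·22·24 = 9195.
Best split is after T₃, i.e. k = 3.

3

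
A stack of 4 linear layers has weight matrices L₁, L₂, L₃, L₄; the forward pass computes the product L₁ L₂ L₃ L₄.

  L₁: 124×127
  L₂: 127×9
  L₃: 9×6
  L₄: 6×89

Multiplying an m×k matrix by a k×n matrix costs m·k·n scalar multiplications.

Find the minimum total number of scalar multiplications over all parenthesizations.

167562

Adjacent pairs: L₁L₂ = 124·127·9 = 141732; L₂L₃ = 127·9·6 = 6858; L₃L₄ = 9·6·89 = 4806.
Length 3: L₁..L₃: k=1: 0+6858+124·127·6=101346; k=2: 141732+0+124·9·6=148428 → min 101346 | L₂..L₄: k=2: 0+4806+127·9·89=106533; k=3: 6858+0+127·6·89=74676 → min 74676.
Length 4: L₁..L₄: k=1: 0+74676+124·127·89=1476248; k=2: 141732+4806+124·9·89=245862; k=3: 101346+0+124·6·89=167562 → min 167562.
Optimal order: ((L₁ (L₂ L₃)) L₄) with cost 167562.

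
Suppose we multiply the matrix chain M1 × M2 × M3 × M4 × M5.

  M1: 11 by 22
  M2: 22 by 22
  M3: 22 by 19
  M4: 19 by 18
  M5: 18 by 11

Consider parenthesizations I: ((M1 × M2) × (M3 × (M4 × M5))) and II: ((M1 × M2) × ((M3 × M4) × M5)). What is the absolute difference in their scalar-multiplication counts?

Order I = ((M1 × M2) × (M3 × (M4 × M5))): (M1 × M2): 11×22 by 22×22 → 11×22, cost 11·22·22 = 5324; (M4 × M5): 19×18 by 18×11 → 19×11, cost 19·18·11 = 3762; (M3 × (M4 × M5)): 22×19 by 19×11 → 22×11, cost 22·19·11 = 4598; cumulative 8360; ((M1 × M2) × (M3 × (M4 × M5))): 11×22 by 22×11 → 11×11, cost 11·22·11 = 2662; cumulative 16346. Total 16346.
Order II = ((M1 × M2) × ((M3 × M4) × M5)): (M1 × M2): 11×22 by 22×22 → 11×22, cost 11·22·22 = 5324; (M3 × M4): 22×19 by 19×18 → 22×18, cost 22·19·18 = 7524; ((M3 × M4) × M5): 22×18 by 18×11 → 22×11, cost 22·18·11 = 4356; cumulative 11880; ((M1 × M2) × ((M3 × M4) × M5)): 11×22 by 22×11 → 11×11, cost 11·22·11 = 2662; cumulative 19866. Total 19866.
Difference: |16346 − 19866| = 3520.

3520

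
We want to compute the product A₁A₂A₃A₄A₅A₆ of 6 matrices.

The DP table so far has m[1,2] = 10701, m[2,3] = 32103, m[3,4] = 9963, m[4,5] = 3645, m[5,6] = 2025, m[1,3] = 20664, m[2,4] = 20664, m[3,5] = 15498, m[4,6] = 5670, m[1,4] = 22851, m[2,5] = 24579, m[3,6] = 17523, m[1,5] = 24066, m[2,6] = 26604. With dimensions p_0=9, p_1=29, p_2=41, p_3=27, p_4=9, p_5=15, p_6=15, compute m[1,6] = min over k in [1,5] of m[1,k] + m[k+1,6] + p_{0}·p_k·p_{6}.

m[1,6] = min over k∈[1,5] of m[1,k]+m[k+1,6]+p_{0}·p_k·p_{6}.
k=1: 0 + 26604 + 9·29·15 = 30519; k=2: 10701 + 17523 + 9·41·15 = 33759; k=3: 20664 + 5670 + 9·27·15 = 29979; k=4: 22851 + 2025 + 9·9·15 = 26091; k=5: 24066 + 0 + 9·15·15 = 26091.
Minimum: 26091 at k=4.

26091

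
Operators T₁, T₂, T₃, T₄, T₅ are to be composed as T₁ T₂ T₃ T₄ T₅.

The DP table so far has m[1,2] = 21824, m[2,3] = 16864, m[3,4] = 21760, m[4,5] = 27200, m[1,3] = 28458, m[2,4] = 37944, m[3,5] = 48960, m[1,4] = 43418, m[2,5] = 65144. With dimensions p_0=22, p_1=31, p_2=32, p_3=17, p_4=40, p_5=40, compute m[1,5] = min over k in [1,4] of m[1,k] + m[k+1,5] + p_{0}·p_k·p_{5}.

m[1,5] = min over k∈[1,4] of m[1,k]+m[k+1,5]+p_{0}·p_k·p_{5}.
k=1: 0 + 65144 + 22·31·40 = 92424; k=2: 21824 + 48960 + 22·32·40 = 98944; k=3: 28458 + 27200 + 22·17·40 = 70618; k=4: 43418 + 0 + 22·40·40 = 78618.
Minimum: 70618 at k=3.

70618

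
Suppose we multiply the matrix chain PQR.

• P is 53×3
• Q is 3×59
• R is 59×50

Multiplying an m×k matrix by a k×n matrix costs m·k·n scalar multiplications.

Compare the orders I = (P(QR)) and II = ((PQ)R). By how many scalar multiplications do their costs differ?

Order I = (P(QR)): (QR): 3×59 by 59×50 → 3×50, cost 3·59·50 = 8850; (P(QR)): 53×3 by 3×50 → 53×50, cost 53·3·50 = 7950; cumulative 16800. Total 16800.
Order II = ((PQ)R): (PQ): 53×3 by 3×59 → 53×59, cost 53·3·59 = 9381; ((PQ)R): 53×59 by 59×50 → 53×50, cost 53·59·50 = 156350; cumulative 165731. Total 165731.
Difference: |16800 − 165731| = 148931.

148931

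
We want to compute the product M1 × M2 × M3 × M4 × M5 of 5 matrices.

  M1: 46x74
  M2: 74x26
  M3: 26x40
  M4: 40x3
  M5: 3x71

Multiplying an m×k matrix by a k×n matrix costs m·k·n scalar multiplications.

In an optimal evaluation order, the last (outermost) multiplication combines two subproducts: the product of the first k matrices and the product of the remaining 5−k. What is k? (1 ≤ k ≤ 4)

Adjacent pairs: M1M2 = 46·74·26 = 88504; M2M3 = 74·26·40 = 76960; M3M4 = 26·40·3 = 3120; M4M5 = 40·3·71 = 8520.
Length 3: M1..M3: k=1: 0+76960+46·74·40=213120; k=2: 88504+0+46·26·40=136344 → min 136344 | M2..M4: k=2: 0+3120+74·26·3=8892; k=3: 76960+0+74·40·3=85840 → min 8892 | M3..M5: k=3: 0+8520+26·40·71=82360; k=4: 3120+0+26·3·71=8658 → min 8658.
Length 4: M1..M4: k=1: 0+8892+46·74·3=19104; k=2: 88504+3120+46·26·3=95212; k=3: 136344+0+46·40·3=141864 → min 19104 | M2..M5: k=2: 0+8658+74·26·71=145262; k=3: 76960+8520+74·40·71=295640; k=4: 8892+0+74·3·71=24654 → min 24654.
Top-level splits: k=1: (M1..M1)·(M2..M5) → 0+24654+46·74·71 = 266338; k=2: (M1..M2)·(M3..M5) → 88504+8658+46·26·71 = 182078; k=3: (M1..M3)·(M4..M5) → 136344+8520+46·40·71 = 275504; k=4: (M1..M4)·(M5..M5) → 19104+0+46·3·71 = 28902.
Best split is after M4, i.e. k = 4.

4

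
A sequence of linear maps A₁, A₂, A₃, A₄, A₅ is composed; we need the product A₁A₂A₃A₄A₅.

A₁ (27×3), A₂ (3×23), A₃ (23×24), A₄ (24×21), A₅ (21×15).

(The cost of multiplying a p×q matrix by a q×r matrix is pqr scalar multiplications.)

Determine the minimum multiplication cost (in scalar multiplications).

Adjacent pairs: A₁A₂ = 27·3·23 = 1863; A₂A₃ = 3·23·24 = 1656; A₃A₄ = 23·24·21 = 11592; A₄A₅ = 24·21·15 = 7560.
Length 3: A₁..A₃: k=1: 0+1656+27·3·24=3600; k=2: 1863+0+27·23·24=16767 → min 3600 | A₂..A₄: k=2: 0+11592+3·23·21=13041; k=3: 1656+0+3·24·21=3168 → min 3168 | A₃..A₅: k=3: 0+7560+23·24·15=15840; k=4: 11592+0+23·21·15=18837 → min 15840.
Length 4: A₁..A₄: k=1: 0+3168+27·3·21=4869; k=2: 1863+11592+27·23·21=26496; k=3: 3600+0+27·24·21=17208 → min 4869 | A₂..A₅: k=2: 0+15840+3·23·15=16875; k=3: 1656+7560+3·24·15=10296; k=4: 3168+0+3·21·15=4113 → min 4113.
Length 5: A₁..A₅: k=1: 0+4113+27·3·15=5328; k=2: 1863+15840+27·23·15=27018; k=3: 3600+7560+27·24·15=20880; k=4: 4869+0+27·21·15=13374 → min 5328.
Optimal order: (A₁(((A₂A₃)A₄)A₅)) with cost 5328.

5328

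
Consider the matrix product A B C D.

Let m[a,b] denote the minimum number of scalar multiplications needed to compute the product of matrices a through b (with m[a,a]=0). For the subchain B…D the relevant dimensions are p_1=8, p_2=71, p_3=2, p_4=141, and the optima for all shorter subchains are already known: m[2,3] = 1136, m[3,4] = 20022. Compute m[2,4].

m[2,4] = min over k∈[2,3] of m[2,k]+m[k+1,4]+p_{1}·p_k·p_{4}.
k=2: 0 + 20022 + 8·71·141 = 100110; k=3: 1136 + 0 + 8·2·141 = 3392.
Minimum: 3392 at k=3.

3392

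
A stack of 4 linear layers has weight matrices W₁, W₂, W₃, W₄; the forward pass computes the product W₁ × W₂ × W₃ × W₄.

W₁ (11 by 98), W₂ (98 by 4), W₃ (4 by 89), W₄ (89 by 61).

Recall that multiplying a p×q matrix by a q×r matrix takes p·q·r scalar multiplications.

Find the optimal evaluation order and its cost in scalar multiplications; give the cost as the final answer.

Adjacent pairs: W₁W₂ = 11·98·4 = 4312; W₂W₃ = 98·4·89 = 34888; W₃W₄ = 4·89·61 = 21716.
Length 3: W₁..W₃: k=1: 0+34888+11·98·89=130830; k=2: 4312+0+11·4·89=8228 → min 8228 | W₂..W₄: k=2: 0+21716+98·4·61=45628; k=3: 34888+0+98·89·61=566930 → min 45628.
Length 4: W₁..W₄: k=1: 0+45628+11·98·61=111386; k=2: 4312+21716+11·4·61=28712; k=3: 8228+0+11·89·61=67947 → min 28712.
Optimal parenthesization: ((W₁ × W₂) × (W₃ × W₄)) with cost 28712.

28712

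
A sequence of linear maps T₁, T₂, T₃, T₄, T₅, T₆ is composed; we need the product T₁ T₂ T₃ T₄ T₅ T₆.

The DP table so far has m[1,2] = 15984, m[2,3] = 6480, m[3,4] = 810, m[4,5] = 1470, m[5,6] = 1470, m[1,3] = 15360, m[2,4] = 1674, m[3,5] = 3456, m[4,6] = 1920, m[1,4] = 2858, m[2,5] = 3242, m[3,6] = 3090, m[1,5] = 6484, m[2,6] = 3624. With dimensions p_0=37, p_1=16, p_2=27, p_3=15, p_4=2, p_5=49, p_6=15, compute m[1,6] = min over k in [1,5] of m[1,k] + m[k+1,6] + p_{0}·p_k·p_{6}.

m[1,6] = min over k∈[1,5] of m[1,k]+m[k+1,6]+p_{0}·p_k·p_{6}.
k=1: 0 + 3624 + 37·16·15 = 12504; k=2: 15984 + 3090 + 37·27·15 = 34059; k=3: 15360 + 1920 + 37·15·15 = 25605; k=4: 2858 + 1470 + 37·2·15 = 5438; k=5: 6484 + 0 + 37·49·15 = 33679.
Minimum: 5438 at k=4.

5438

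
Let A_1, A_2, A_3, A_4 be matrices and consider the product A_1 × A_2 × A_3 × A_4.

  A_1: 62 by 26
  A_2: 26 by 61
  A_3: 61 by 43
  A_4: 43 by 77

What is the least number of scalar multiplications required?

Adjacent pairs: A_1A_2 = 62·26·61 = 98332; A_2A_3 = 26·61·43 = 68198; A_3A_4 = 61·43·77 = 201971.
Length 3: A_1..A_3: k=1: 0+68198+62·26·43=137514; k=2: 98332+0+62·61·43=260958 → min 137514 | A_2..A_4: k=2: 0+201971+26·61·77=324093; k=3: 68198+0+26·43·77=154284 → min 154284.
Length 4: A_1..A_4: k=1: 0+154284+62·26·77=278408; k=2: 98332+201971+62·61·77=591517; k=3: 137514+0+62·43·77=342796 → min 278408.
Optimal order: (A_1 × ((A_2 × A_3) × A_4)) with cost 278408.

278408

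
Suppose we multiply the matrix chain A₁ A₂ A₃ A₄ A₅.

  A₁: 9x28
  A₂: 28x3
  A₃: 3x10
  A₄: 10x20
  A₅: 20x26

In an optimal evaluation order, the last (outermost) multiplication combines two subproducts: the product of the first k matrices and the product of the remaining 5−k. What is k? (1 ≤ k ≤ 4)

2

Adjacent pairs: A₁A₂ = 9·28·3 = 756; A₂A₃ = 28·3·10 = 840; A₃A₄ = 3·10·20 = 600; A₄A₅ = 10·20·26 = 5200.
Length 3: A₁..A₃: k=1: 0+840+9·28·10=3360; k=2: 756+0+9·3·10=1026 → min 1026 | A₂..A₄: k=2: 0+600+28·3·20=2280; k=3: 840+0+28·10·20=6440 → min 2280 | A₃..A₅: k=3: 0+5200+3·10·26=5980; k=4: 600+0+3·20·26=2160 → min 2160.
Length 4: A₁..A₄: k=1: 0+2280+9·28·20=7320; k=2: 756+600+9·3·20=1896; k=3: 1026+0+9·10·20=2826 → min 1896 | A₂..A₅: k=2: 0+2160+28·3·26=4344; k=3: 840+5200+28·10·26=13320; k=4: 2280+0+28·20·26=16840 → min 4344.
Top-level splits: k=1: (A₁..A₁)·(A₂..A₅) → 0+4344+9·28·26 = 10896; k=2: (A₁..A₂)·(A₃..A₅) → 756+2160+9·3·26 = 3618; k=3: (A₁..A₃)·(A₄..A₅) → 1026+5200+9·10·26 = 8566; k=4: (A₁..A₄)·(A₅..A₅) → 1896+0+9·20·26 = 6576.
Best split is after A₂, i.e. k = 2.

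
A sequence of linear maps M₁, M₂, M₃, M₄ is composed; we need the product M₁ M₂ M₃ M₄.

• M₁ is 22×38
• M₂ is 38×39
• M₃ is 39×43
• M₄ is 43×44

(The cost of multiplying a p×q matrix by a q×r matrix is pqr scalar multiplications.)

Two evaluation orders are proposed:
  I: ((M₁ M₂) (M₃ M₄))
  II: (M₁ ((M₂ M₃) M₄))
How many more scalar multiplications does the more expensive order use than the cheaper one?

28262

Order I = ((M₁ M₂) (M₃ M₄)): (M₁ M₂): 22×38 by 38×39 → 22×39, cost 22·38·39 = 32604; (M₃ M₄): 39×43 by 43×44 → 39×44, cost 39·43·44 = 73788; ((M₁ M₂) (M₃ M₄)): 22×39 by 39×44 → 22×44, cost 22·39·44 = 37752; cumulative 144144. Total 144144.
Order II = (M₁ ((M₂ M₃) M₄)): (M₂ M₃): 38×39 by 39×43 → 38×43, cost 38·39·43 = 63726; ((M₂ M₃) M₄): 38×43 by 43×44 → 38×44, cost 38·43·44 = 71896; cumulative 135622; (M₁ ((M₂ M₃) M₄)): 22×38 by 38×44 → 22×44, cost 22·38·44 = 36784; cumulative 172406. Total 172406.
Difference: |144144 − 172406| = 28262.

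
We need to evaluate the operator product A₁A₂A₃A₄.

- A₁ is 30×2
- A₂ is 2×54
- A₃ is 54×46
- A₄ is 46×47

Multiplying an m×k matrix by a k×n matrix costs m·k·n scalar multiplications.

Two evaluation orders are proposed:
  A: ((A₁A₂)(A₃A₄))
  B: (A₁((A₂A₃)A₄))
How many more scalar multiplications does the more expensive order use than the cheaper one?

184016

Order A = ((A₁A₂)(A₃A₄)): (A₁A₂): 30×2 by 2×54 → 30×54, cost 30·2·54 = 3240; (A₃A₄): 54×46 by 46×47 → 54×47, cost 54·46·47 = 116748; ((A₁A₂)(A₃A₄)): 30×54 by 54×47 → 30×47, cost 30·54·47 = 76140; cumulative 196128. Total 196128.
Order B = (A₁((A₂A₃)A₄)): (A₂A₃): 2×54 by 54×46 → 2×46, cost 2·54·46 = 4968; ((A₂A₃)A₄): 2×46 by 46×47 → 2×47, cost 2·46·47 = 4324; cumulative 9292; (A₁((A₂A₃)A₄)): 30×2 by 2×47 → 30×47, cost 30·2·47 = 2820; cumulative 12112. Total 12112.
Difference: |196128 − 12112| = 184016.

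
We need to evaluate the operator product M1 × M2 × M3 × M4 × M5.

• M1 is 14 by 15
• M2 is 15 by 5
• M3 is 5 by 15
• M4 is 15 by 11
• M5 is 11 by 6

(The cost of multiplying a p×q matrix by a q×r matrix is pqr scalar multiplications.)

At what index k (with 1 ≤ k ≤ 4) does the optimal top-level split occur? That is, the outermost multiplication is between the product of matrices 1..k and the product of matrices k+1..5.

Adjacent pairs: M1M2 = 14·15·5 = 1050; M2M3 = 15·5·15 = 1125; M3M4 = 5·15·11 = 825; M4M5 = 15·11·6 = 990.
Length 3: M1..M3: k=1: 0+1125+14·15·15=4275; k=2: 1050+0+14·5·15=2100 → min 2100 | M2..M4: k=2: 0+825+15·5·11=1650; k=3: 1125+0+15·15·11=3600 → min 1650 | M3..M5: k=3: 0+990+5·15·6=1440; k=4: 825+0+5·11·6=1155 → min 1155.
Length 4: M1..M4: k=1: 0+1650+14·15·11=3960; k=2: 1050+825+14·5·11=2645; k=3: 2100+0+14·15·11=4410 → min 2645 | M2..M5: k=2: 0+1155+15·5·6=1605; k=3: 1125+990+15·15·6=3465; k=4: 1650+0+15·11·6=2640 → min 1605.
Top-level splits: k=1: (M1..M1)·(M2..M5) → 0+1605+14·15·6 = 2865; k=2: (M1..M2)·(M3..M5) → 1050+1155+14·5·6 = 2625; k=3: (M1..M3)·(M4..M5) → 2100+990+14·15·6 = 4350; k=4: (M1..M4)·(M5..M5) → 2645+0+14·11·6 = 3569.
Best split is after M2, i.e. k = 2.

2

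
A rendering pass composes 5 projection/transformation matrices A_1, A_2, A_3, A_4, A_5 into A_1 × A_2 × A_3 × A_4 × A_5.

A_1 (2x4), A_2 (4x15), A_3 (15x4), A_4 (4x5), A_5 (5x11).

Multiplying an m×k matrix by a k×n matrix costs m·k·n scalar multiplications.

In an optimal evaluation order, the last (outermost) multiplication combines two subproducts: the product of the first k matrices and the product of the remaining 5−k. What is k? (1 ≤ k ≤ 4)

4

Adjacent pairs: A_1A_2 = 2·4·15 = 120; A_2A_3 = 4·15·4 = 240; A_3A_4 = 15·4·5 = 300; A_4A_5 = 4·5·11 = 220.
Length 3: A_1..A_3: k=1: 0+240+2·4·4=272; k=2: 120+0+2·15·4=240 → min 240 | A_2..A_4: k=2: 0+300+4·15·5=600; k=3: 240+0+4·4·5=320 → min 320 | A_3..A_5: k=3: 0+220+15·4·11=880; k=4: 300+0+15·5·11=1125 → min 880.
Length 4: A_1..A_4: k=1: 0+320+2·4·5=360; k=2: 120+300+2·15·5=570; k=3: 240+0+2·4·5=280 → min 280 | A_2..A_5: k=2: 0+880+4·15·11=1540; k=3: 240+220+4·4·11=636; k=4: 320+0+4·5·11=540 → min 540.
Top-level splits: k=1: (A_1..A_1)·(A_2..A_5) → 0+540+2·4·11 = 628; k=2: (A_1..A_2)·(A_3..A_5) → 120+880+2·15·11 = 1330; k=3: (A_1..A_3)·(A_4..A_5) → 240+220+2·4·11 = 548; k=4: (A_1..A_4)·(A_5..A_5) → 280+0+2·5·11 = 390.
Best split is after A_4, i.e. k = 4.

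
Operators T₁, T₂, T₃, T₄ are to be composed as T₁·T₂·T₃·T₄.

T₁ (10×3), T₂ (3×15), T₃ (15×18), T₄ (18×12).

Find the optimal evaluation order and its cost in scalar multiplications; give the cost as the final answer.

Adjacent pairs: T₁T₂ = 10·3·15 = 450; T₂T₃ = 3·15·18 = 810; T₃T₄ = 15·18·12 = 3240.
Length 3: T₁..T₃: k=1: 0+810+10·3·18=1350; k=2: 450+0+10·15·18=3150 → min 1350 | T₂..T₄: k=2: 0+3240+3·15·12=3780; k=3: 810+0+3·18·12=1458 → min 1458.
Length 4: T₁..T₄: k=1: 0+1458+10·3·12=1818; k=2: 450+3240+10·15·12=5490; k=3: 1350+0+10·18·12=3510 → min 1818.
Optimal parenthesization: (T₁·((T₂·T₃)·T₄)) with cost 1818.

1818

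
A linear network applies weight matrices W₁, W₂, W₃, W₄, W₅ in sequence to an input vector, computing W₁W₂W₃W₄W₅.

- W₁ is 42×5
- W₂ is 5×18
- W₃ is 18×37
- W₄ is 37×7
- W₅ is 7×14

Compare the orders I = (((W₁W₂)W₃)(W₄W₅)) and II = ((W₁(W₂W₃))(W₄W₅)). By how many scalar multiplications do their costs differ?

Order I = (((W₁W₂)W₃)(W₄W₅)): (W₁W₂): 42×5 by 5×18 → 42×18, cost 42·5·18 = 3780; ((W₁W₂)W₃): 42×18 by 18×37 → 42×37, cost 42·18·37 = 27972; cumulative 31752; (W₄W₅): 37×7 by 7×14 → 37×14, cost 37·7·14 = 3626; (((W₁W₂)W₃)(W₄W₅)): 42×37 by 37×14 → 42×14, cost 42·37·14 = 21756; cumulative 57134. Total 57134.
Order II = ((W₁(W₂W₃))(W₄W₅)): (W₂W₃): 5×18 by 18×37 → 5×37, cost 5·18·37 = 3330; (W₁(W₂W₃)): 42×5 by 5×37 → 42×37, cost 42·5·37 = 7770; cumulative 11100; (W₄W₅): 37×7 by 7×14 → 37×14, cost 37·7·14 = 3626; ((W₁(W₂W₃))(W₄W₅)): 42×37 by 37×14 → 42×14, cost 42·37·14 = 21756; cumulative 36482. Total 36482.
Difference: |57134 − 36482| = 20652.

20652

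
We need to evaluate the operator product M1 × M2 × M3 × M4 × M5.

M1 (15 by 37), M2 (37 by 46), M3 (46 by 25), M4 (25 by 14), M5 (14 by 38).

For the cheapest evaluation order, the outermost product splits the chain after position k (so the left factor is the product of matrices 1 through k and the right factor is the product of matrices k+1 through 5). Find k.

4

Adjacent pairs: M1M2 = 15·37·46 = 25530; M2M3 = 37·46·25 = 42550; M3M4 = 46·25·14 = 16100; M4M5 = 25·14·38 = 13300.
Length 3: M1..M3: k=1: 0+42550+15·37·25=56425; k=2: 25530+0+15·46·25=42780 → min 42780 | M2..M4: k=2: 0+16100+37·46·14=39928; k=3: 42550+0+37·25·14=55500 → min 39928 | M3..M5: k=3: 0+13300+46·25·38=57000; k=4: 16100+0+46·14·38=40572 → min 40572.
Length 4: M1..M4: k=1: 0+39928+15·37·14=47698; k=2: 25530+16100+15·46·14=51290; k=3: 42780+0+15·25·14=48030 → min 47698 | M2..M5: k=2: 0+40572+37·46·38=105248; k=3: 42550+13300+37·25·38=91000; k=4: 39928+0+37·14·38=59612 → min 59612.
Top-level splits: k=1: (M1..M1)·(M2..M5) → 0+59612+15·37·38 = 80702; k=2: (M1..M2)·(M3..M5) → 25530+40572+15·46·38 = 92322; k=3: (M1..M3)·(M4..M5) → 42780+13300+15·25·38 = 70330; k=4: (M1..M4)·(M5..M5) → 47698+0+15·14·38 = 55678.
Best split is after M4, i.e. k = 4.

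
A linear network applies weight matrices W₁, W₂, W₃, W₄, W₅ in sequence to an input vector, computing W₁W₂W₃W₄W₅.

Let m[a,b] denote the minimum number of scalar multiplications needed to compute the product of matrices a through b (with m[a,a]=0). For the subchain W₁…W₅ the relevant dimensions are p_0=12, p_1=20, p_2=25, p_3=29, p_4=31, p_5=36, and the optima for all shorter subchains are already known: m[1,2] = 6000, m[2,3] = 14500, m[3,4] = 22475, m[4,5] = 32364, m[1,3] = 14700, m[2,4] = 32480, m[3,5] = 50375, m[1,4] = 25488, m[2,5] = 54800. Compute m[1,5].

38880

m[1,5] = min over k∈[1,4] of m[1,k]+m[k+1,5]+p_{0}·p_k·p_{5}.
k=1: 0 + 54800 + 12·20·36 = 63440; k=2: 6000 + 50375 + 12·25·36 = 67175; k=3: 14700 + 32364 + 12·29·36 = 59592; k=4: 25488 + 0 + 12·31·36 = 38880.
Minimum: 38880 at k=4.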